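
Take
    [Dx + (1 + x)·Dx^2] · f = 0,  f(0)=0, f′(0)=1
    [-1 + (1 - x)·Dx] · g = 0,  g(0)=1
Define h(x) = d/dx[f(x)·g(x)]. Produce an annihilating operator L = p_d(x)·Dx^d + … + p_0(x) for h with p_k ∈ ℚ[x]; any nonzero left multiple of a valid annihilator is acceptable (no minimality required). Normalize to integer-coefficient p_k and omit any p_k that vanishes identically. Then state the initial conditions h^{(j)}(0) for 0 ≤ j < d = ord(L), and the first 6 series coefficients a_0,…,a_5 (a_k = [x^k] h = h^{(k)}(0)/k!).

L = 4 + (1 + 5·x)·Dx + (-1 + x^2)·Dx^2  (order 2).
h: a_k = 1, 1, 5/2, 7/3, 47/12, 37/10, …
ICs: h(0) = 1, h′(0) = 1.

f: a_k = 0, 1, -1/2, 1/3, -1/4, 1/5, …
g: a_k = 1, 1, 1, 1, 1, 1, …
h₀=f·g: eliminate ⇒ L₀, order ≤ 2·1.
h₀' ⇒ L via d/dx closure of L₀.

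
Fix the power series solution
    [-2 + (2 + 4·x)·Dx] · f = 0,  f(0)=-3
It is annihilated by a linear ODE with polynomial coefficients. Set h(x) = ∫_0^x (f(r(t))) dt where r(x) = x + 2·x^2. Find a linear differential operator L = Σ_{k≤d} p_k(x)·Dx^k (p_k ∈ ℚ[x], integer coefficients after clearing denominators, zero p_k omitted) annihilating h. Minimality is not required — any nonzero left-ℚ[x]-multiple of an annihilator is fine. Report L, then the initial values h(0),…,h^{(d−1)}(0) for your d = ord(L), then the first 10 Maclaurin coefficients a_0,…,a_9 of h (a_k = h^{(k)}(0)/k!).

f: a_k = -3, -3, 3/2, -3/2, 15/8, -21/8, 63/16, -99/16, 1287/128, -2145/128, …
Substitute x→r, Dx→(1/r')Dx; clear ⇒ L₀.
∫: right-multiply L₀ by Dx.
L = (-1 - 4·x)·Dx + (1 + 2·x + 4·x^2)·Dx^2  (order 2).
h: a_k = 0, -3, -3/2, -3/2, 9/8, -9/40, -15/16, 171/112, -63/128, -289/128, …
ICs: h(0) = 0, h′(0) = -3.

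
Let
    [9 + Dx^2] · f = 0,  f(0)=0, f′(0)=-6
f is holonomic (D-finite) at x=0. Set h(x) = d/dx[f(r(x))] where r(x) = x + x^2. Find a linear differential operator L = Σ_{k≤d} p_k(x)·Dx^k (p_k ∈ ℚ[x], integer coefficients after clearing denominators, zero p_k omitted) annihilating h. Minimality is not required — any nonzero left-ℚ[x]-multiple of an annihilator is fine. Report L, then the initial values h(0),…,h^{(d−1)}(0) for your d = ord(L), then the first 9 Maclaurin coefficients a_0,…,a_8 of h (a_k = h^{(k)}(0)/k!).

f: a_k = 0, -6, 0, 9, 0, -81/20, 0, 243/280, 0, …
Substitute x→r, Dx→(1/r')Dx; clear ⇒ L₀.
Derive L from L₀ (diff closure).
L = (21 + 72·x + 216·x^2 + 288·x^3 + 144·x^4) + (-6 - 12·x)·Dx + (1 + 4·x + 4·x^2)·Dx^2  (order 2).
h: a_k = -6, -12, 27, 108, 459/4, -135/2, -11097/40, -1377/5, -43011/2240, …
ICs: h(0) = -6, h′(0) = -12.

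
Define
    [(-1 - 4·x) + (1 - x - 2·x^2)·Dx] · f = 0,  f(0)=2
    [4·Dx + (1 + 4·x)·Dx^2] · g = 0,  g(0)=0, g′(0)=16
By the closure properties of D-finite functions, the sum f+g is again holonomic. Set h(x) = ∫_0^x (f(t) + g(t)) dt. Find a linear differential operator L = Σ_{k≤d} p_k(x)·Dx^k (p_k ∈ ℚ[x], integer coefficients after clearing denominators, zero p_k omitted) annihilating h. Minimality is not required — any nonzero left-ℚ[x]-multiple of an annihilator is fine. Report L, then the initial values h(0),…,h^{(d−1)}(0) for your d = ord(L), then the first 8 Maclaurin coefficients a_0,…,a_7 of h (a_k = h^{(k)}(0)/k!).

f: a_k = 2, 2, 6, 10, 22, 42, 86, 170, …
g: a_k = 0, 16, -32, 256/3, -256, 4096/5, -8192/3, 65536/7, …
Weyl lclm of L_f,L_g ⇒ L₀ (ord ≤ 3).
Integrate: L := L₀·Dx.
L = (156 + 624·x + 1440·x^2 + 768·x^3 + 768·x^4)·Dx^2 + (-1 + 160·x + 1064·x^2 + 1952·x^3 + 1600·x^4 + 1280·x^5)·Dx^3 + (-5 - 39·x - 66·x^2 + 80·x^3 + 240·x^4 + 384·x^5 + 256·x^6)·Dx^4  (order 4).
h: a_k = 0, 2, 9, -26/3, 143/6, -234/5, 2153/15, -7934/21, …
ICs: h(0) = 0, h′(0) = 2, h′′(0) = 18, h′′′(0) = -52.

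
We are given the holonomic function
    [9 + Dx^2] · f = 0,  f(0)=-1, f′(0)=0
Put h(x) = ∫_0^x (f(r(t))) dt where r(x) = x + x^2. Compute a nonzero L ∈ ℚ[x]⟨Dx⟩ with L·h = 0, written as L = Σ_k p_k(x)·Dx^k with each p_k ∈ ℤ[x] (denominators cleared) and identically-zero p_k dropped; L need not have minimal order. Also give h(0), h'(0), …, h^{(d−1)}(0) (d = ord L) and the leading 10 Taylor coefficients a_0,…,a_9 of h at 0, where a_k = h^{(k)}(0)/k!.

f: a_k = -1, 0, 9/2, 0, -27/8, 0, 81/80, 0, -729/4480, 0, …
h₀=f(r): pull back L_f along r ⇒ L₀.
h=∫₀ˣh₀: take L = L₀·Dx.
L = (9 + 54·x + 108·x^2 + 72·x^3)·Dx - 2·Dx^2 + (1 + 2·x)·Dx^3  (order 3).
h: a_k = 0, -1, 0, 3/2, 9/4, 9/40, -9/4, -1539/560, -297/320, 5799/4480, …
ICs: h(0) = 0, h′(0) = -1, h′′(0) = 0.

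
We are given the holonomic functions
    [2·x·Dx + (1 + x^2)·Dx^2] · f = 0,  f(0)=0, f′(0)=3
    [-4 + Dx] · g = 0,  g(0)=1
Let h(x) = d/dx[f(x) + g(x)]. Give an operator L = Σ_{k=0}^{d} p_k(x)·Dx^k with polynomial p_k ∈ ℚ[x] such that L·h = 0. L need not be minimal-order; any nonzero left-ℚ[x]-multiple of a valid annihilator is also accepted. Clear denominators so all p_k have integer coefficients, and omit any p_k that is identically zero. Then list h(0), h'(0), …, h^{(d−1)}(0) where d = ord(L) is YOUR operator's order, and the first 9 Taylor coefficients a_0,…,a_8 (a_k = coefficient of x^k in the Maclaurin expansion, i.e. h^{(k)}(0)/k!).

f: a_k = 0, 3, 0, -1, 0, 3/5, 0, -3/7, 0, …
g: a_k = 1, 4, 8, 32/3, 32/3, 128/15, 256/45, 1024/315, 512/315, …
f+g: L₀ = lclm(L_f,L_g), ord ≤ 2+1.
Differentiate: ansatz ord ≤ ord L₀ ⇒ L.
L = (4 - 16·x - 12·x^2 - 16·x^3) + (-9 - 13·x^2 - 8·x^4)·Dx + (2 + x + 4·x^2 + x^3 + 2·x^4)·Dx^2  (order 2).
h: a_k = 7, 16, 29, 128/3, 137/3, 512/15, 889/45, 4096/315, 2993/315, …
ICs: h(0) = 7, h′(0) = 16.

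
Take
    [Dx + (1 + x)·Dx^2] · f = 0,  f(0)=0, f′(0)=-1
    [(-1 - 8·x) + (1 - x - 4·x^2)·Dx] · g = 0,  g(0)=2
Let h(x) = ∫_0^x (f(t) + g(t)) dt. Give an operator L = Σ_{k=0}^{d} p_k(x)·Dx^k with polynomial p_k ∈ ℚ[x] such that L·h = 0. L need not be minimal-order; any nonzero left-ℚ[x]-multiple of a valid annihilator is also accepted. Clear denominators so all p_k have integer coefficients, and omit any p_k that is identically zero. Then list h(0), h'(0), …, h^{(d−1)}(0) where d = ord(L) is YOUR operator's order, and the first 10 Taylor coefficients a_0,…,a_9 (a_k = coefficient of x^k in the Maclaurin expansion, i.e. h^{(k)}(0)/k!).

f: a_k = 0, -1, 1/2, -1/3, 1/4, -1/5, 1/6, -1/7, 1/8, -1/9, …
g: a_k = 2, 2, 10, 18, 58, 130, 362, 882, 2330, 5858, …
f+g: L₀ = lclm(L_f,L_g), ord ≤ 2+1.
Integrate: L := L₀·Dx.
L = (-74 - 562·x - 1120·x^2 - 1728·x^3 - 768·x^4)·Dx^2 + (-52 - 576·x - 1636·x^2 - 3264·x^3 - 3488·x^4 - 1280·x^5)·Dx^3 + (11 + 41·x + 53·x^2 - 185·x^3 - 704·x^4 - 752·x^5 - 256·x^6)·Dx^4  (order 4).
h: a_k = 0, 2, 1/2, 7/2, 53/12, 233/20, 649/30, 2173/42, 6173/56, 18641/72, …
ICs: h(0) = 0, h′(0) = 2, h′′(0) = 1, h′′′(0) = 21.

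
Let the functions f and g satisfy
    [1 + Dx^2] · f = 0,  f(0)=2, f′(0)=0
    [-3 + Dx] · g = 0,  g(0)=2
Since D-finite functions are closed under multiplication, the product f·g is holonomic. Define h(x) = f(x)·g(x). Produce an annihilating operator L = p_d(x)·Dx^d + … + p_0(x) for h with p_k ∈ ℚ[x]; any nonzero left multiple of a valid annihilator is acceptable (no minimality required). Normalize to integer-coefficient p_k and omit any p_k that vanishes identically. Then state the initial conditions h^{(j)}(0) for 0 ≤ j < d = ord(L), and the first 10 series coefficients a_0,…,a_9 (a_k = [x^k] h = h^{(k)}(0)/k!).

L = 10 - 6·Dx + Dx^2  (order 2).
h: a_k = 4, 12, 16, 12, 14/3, -2/5, -88/45, -166/105, -527/630, -71/210, …
ICs: h(0) = 4, h′(0) = 12.

f: a_k = 2, 0, -1, 0, 1/12, 0, -1/360, 0, 1/20160, 0, …
g: a_k = 2, 6, 9, 9, 27/4, 81/20, 81/40, 243/280, 729/2240, 243/2240, …
f·g: L₀ = L_f ⊗_s L_g, ord ≤ 2·1.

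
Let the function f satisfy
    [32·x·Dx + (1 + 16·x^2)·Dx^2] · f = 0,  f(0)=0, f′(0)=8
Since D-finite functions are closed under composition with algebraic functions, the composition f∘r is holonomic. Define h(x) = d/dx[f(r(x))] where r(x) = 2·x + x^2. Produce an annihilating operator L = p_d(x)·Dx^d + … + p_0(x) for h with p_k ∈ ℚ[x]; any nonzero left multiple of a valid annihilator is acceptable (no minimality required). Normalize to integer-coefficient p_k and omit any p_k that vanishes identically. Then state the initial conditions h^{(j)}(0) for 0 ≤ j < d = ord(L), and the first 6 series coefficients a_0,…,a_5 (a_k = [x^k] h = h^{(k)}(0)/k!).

L = (-1 + 128·x + 256·x^2 + 192·x^3 + 48·x^4) + (1 + x + 64·x^2 + 128·x^3 + 80·x^4 + 16·x^5)·Dx  (order 1).
h: a_k = 16, 16, -1024, -2048, 64256, 196352, …
ICs: h(0) = 16.

f: a_k = 0, 8, 0, -128/3, 0, 2048/5, …
Substitute x→r, Dx→(1/r')Dx; clear ⇒ L₀.
Differentiate: ansatz ord ≤ ord L₀ ⇒ L.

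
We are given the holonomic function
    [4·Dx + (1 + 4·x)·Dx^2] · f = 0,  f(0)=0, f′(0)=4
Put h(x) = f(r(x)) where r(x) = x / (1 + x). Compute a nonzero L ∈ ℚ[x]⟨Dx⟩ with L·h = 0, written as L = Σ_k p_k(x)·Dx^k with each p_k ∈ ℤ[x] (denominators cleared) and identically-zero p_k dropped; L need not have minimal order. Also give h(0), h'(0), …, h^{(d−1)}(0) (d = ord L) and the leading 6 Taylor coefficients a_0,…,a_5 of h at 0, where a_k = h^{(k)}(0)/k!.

L = (6 + 10·x)·Dx + (1 + 6·x + 5·x^2)·Dx^2  (order 2).
h: a_k = 0, 4, -12, 124/3, -156, 3124/5, …
ICs: h(0) = 0, h′(0) = 4.

f: a_k = 0, 4, -8, 64/3, -64, 1024/5, …
Substitute x→r, Dx→(1/r')Dx; clear ⇒ L₀.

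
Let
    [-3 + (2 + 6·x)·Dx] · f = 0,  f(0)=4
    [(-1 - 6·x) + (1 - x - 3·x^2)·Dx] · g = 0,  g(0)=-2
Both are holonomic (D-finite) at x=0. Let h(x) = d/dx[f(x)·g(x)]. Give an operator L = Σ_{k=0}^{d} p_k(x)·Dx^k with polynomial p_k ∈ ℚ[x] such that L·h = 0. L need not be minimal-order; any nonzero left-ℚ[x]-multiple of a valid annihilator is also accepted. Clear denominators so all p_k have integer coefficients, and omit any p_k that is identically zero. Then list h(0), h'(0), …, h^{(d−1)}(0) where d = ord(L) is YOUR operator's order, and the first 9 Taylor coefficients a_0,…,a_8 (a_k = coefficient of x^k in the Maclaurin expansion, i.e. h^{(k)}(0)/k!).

L = (35 + 378·x + 1053·x^2 + 1350·x^3 + 1215·x^4) + (-10 - 50·x - 54·x^2 + 162·x^3 + 594·x^4 + 486·x^5)·Dx  (order 1).
h: a_k = -20, -70, -651/2, -3011/4, -90695/32, -388533/64, -5365703/256, -21882851/512, -1182832479/8192, …
ICs: h(0) = -20.

f: a_k = 4, 6, -9/2, 27/4, -405/32, 1701/64, -15309/256, 72171/512, -2814669/8192, …
g: a_k = -2, -2, -8, -14, -38, -80, -194, -434, -1016, …
h₀=f·g: eliminate ⇒ L₀, order ≤ 1·1.
Differentiate: ansatz ord ≤ ord L₀ ⇒ L.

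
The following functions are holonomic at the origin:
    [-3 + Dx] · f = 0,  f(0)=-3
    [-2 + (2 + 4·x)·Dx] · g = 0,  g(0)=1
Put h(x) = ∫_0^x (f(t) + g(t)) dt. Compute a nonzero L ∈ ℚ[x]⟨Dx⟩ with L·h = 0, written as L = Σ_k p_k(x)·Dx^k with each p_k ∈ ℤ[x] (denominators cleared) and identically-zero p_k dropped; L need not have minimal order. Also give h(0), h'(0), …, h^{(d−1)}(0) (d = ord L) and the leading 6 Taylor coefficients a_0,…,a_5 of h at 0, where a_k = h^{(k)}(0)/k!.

L = (12 + 18·x)·Dx + (-10 - 36·x - 36·x^2)·Dx^2 + (2 + 10·x + 12·x^2)·Dx^3  (order 3).
h: a_k = 0, -2, -4, -14/3, -13/4, -43/20, …
ICs: h(0) = 0, h′(0) = -2, h′′(0) = -8.

f: a_k = -3, -9, -27/2, -27/2, -81/8, -243/40, …
g: a_k = 1, 1, -1/2, 1/2, -5/8, 7/8, …
Sum ⇒ L₀ = lclm(L_f,L_g) in ℚ(x)⟨Dx⟩.
h=∫₀ˣh₀: take L = L₀·Dx.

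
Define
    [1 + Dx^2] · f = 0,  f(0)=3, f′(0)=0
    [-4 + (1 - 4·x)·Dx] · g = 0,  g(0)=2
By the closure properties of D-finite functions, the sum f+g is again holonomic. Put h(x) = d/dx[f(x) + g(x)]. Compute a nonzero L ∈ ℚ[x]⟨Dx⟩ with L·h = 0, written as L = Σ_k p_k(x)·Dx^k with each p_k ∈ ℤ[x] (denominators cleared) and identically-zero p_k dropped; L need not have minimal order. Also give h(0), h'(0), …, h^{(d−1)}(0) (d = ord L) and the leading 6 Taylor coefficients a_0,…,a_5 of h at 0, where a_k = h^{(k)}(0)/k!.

L = (1544 - 64·x + 128·x^2) + (-97 + 396·x - 48·x^2 + 64·x^3)·Dx + (1544 - 64·x + 128·x^2)·Dx^2 + (-97 + 396·x - 48·x^2 + 64·x^3)·Dx^3  (order 3).
h: a_k = 8, 61, 384, 4097/2, 10240, 1966079/40, …
ICs: h(0) = 8, h′(0) = 61, h′′(0) = 768.

f: a_k = 3, 0, -3/2, 0, 1/8, 0, …
g: a_k = 2, 8, 32, 128, 512, 2048, …
Sum ⇒ L₀ = lclm(L_f,L_g) in ℚ(x)⟨Dx⟩.
h=h₀': d/dx-closure on L₀ ⇒ L.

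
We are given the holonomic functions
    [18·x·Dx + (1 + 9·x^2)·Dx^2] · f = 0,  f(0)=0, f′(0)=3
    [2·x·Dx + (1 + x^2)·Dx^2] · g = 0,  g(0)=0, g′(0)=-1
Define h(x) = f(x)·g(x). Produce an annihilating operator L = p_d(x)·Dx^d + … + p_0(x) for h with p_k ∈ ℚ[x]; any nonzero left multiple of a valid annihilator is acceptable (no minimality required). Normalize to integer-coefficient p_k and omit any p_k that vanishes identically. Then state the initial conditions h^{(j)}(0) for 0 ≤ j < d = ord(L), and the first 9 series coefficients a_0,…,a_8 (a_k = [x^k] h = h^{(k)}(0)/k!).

f: a_k = 0, 3, 0, -9, 0, 243/5, 0, -2187/7, 0, …
g: a_k = 0, -1, 0, 1/3, 0, -1/5, 0, 1/7, 0, …
h₀=f·g: eliminate ⇒ L₀, order ≤ 2·2.
L = (-216·x - 3600·x^3 - 5184·x^5 + 6480·x^7 + 17496·x^9)·Dx + (-40 - 1452·x^2 - 6480·x^4 - 4536·x^6 + 22680·x^8 + 26244·x^10)·Dx^2 + (-80·x - 980·x^3 - 2160·x^5 + 2952·x^7 + 12960·x^9 + 8748·x^11)·Dx^3 + (-1 - 20·x^2 - 109·x^4 + 981·x^8 + 1620·x^10 + 729·x^12)·Dx^4  (order 4).
h: a_k = 0, 0, -3, 0, 10, 0, -261/5, 0, 2316/7, …
ICs: h(0) = 0, h′(0) = 0, h′′(0) = -6, h′′′(0) = 0.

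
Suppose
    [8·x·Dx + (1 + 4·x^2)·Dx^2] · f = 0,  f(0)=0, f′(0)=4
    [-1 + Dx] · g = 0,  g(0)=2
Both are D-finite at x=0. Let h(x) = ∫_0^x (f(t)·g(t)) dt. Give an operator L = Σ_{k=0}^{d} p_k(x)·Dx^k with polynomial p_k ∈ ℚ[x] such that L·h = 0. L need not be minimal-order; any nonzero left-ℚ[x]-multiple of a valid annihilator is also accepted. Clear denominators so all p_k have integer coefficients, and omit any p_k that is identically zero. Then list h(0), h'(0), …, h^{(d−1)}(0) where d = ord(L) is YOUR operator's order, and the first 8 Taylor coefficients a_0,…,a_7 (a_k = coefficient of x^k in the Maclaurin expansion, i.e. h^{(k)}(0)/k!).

f: a_k = 0, 4, 0, -16/3, 0, 64/5, 0, -256/7, …
g: a_k = 2, 2, 1, 1/3, 1/12, 1/60, 1/360, 1/2520, …
L₀ := L_f ⊗_s L_g (sym. prod.), ord ≤ 2.
∫: right-multiply L₀ by Dx.
L = (1 - 8·x + 4·x^2)·Dx + (-2 + 8·x - 8·x^2)·Dx^2 + (1 + 4·x^2)·Dx^3  (order 3).
h: a_k = 0, 0, 4, 8/3, -5/3, -28/15, 103/30, 215/63, …
ICs: h(0) = 0, h′(0) = 0, h′′(0) = 8.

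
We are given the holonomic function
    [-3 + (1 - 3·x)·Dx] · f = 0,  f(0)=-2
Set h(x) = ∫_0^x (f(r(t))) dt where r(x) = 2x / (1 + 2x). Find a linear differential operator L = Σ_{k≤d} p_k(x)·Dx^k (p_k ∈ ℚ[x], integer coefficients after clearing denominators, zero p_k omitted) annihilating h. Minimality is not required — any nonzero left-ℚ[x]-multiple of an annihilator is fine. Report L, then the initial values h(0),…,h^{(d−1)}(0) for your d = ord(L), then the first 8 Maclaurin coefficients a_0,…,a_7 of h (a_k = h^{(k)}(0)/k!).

f: a_k = -2, -6, -18, -54, -162, -486, -1458, -4374, …
Substitute x→r, Dx→(1/r')Dx; clear ⇒ L₀.
∫: right-multiply L₀ by Dx.
L = 6·Dx + (-1 + 2·x + 8·x^2)·Dx^2  (order 2).
h: a_k = 0, -2, -6, -16, -48, -768/5, -512, -12288/7, …
ICs: h(0) = 0, h′(0) = -2.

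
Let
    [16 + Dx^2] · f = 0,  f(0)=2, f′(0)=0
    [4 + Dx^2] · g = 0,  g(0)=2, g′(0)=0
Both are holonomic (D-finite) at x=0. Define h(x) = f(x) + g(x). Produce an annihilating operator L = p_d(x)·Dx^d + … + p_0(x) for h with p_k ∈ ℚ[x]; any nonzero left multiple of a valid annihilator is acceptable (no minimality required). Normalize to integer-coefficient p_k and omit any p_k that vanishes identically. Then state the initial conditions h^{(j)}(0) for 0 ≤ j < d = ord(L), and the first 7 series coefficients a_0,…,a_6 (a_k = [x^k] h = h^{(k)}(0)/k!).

f: a_k = 2, 0, -16, 0, 64/3, 0, -512/45, …
g: a_k = 2, 0, -4, 0, 4/3, 0, -8/45, …
L₀ := lclm(L_f,L_g); ord L₀ ≤ 2+2.
L = 64 + 20·Dx^2 + Dx^4  (order 4).
h: a_k = 4, 0, -20, 0, 68/3, 0, -104/9, …
ICs: h(0) = 4, h′(0) = 0, h′′(0) = -40, h′′′(0) = 0.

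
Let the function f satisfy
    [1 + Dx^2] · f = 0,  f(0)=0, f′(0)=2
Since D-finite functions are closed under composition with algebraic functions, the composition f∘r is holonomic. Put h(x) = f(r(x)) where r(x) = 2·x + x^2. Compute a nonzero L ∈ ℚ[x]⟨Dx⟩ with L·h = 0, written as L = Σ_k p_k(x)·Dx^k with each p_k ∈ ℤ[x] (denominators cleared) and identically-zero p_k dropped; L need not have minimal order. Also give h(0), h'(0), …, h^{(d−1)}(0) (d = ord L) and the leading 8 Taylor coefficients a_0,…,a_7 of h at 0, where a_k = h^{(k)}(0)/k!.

f: a_k = 0, 2, 0, -1/3, 0, 1/60, 0, -1/2520, …
Change of var in L_f (x↦r) gives L₀.
L = (4 + 12·x + 12·x^2 + 4·x^3) - Dx + (1 + x)·Dx^2  (order 2).
h: a_k = 0, 4, 2, -8/3, -4, -22/15, 1, 404/315, …
ICs: h(0) = 0, h′(0) = 4.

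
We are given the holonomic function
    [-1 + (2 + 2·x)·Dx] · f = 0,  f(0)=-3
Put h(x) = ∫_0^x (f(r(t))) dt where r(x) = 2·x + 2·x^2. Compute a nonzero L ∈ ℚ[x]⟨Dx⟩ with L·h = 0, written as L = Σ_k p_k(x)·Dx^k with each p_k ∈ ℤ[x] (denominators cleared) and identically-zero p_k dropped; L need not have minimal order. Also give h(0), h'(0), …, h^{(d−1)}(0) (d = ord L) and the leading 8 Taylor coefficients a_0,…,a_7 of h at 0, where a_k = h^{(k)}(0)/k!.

f: a_k = -3, -3/2, 3/8, -3/16, 15/128, -21/256, 63/1024, -99/2048, …
Substitute x→r, Dx→(1/r')Dx; clear ⇒ L₀.
Integrate: L := L₀·Dx.
L = (-1 - 2·x)·Dx + (1 + 2·x + 2·x^2)·Dx^2  (order 2).
h: a_k = 0, -3, -3/2, -1/2, 3/8, -9/40, 1/16, 9/112, …
ICs: h(0) = 0, h′(0) = -3.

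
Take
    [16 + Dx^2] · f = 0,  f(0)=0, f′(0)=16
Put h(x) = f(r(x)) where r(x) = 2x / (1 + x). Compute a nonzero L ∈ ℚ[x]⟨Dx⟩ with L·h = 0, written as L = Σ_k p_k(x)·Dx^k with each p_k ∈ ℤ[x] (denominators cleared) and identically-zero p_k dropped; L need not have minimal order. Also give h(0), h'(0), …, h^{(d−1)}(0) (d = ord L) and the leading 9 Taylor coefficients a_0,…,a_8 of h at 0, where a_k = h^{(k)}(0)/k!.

f: a_k = 0, 16, 0, -128/3, 0, 512/15, 0, -4096/315, 0, …
Substitute x→r, Dx→(1/r')Dx; clear ⇒ L₀.
L = 64 + (2 + 6·x + 6·x^2 + 2·x^3)·Dx + (1 + 4·x + 6·x^2 + 4·x^3 + x^4)·Dx^2  (order 2).
h: a_k = 0, 32, -32, -928/3, 992, -13856/15, -2080, 3033952/315, -874912/45, …
ICs: h(0) = 0, h′(0) = 32.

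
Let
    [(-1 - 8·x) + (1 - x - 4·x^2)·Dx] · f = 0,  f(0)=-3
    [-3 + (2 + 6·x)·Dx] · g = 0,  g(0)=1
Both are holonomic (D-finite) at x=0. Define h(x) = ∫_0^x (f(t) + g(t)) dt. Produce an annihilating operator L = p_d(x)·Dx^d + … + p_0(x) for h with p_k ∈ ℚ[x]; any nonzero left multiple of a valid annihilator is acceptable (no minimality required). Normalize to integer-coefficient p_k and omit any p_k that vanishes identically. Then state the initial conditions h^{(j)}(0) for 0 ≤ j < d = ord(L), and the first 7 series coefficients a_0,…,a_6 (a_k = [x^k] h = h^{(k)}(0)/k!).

f: a_k = -3, -3, -15, -27, -87, -195, -543, …
g: a_k = 1, 3/2, -9/8, 27/16, -405/128, 1701/256, -15309/1024, …
Weyl lclm of L_f,L_g ⇒ L₀ (ord ≤ 2).
h=∫h₀ ⇒ L = L₀·Dx.
L = (-69 - 387·x - 900·x^2 - 1440·x^3)·Dx + (49 + 318·x + 1257·x^2 + 3240·x^3 + 3600·x^4)·Dx^2 + (2 - 46·x - 234·x^2 + 86·x^3 + 1440·x^4 + 1440·x^5)·Dx^3  (order 3).
h: a_k = 0, -2, -3/4, -43/8, -405/64, -11541/640, -16073/512, …
ICs: h(0) = 0, h′(0) = -2, h′′(0) = -3/2.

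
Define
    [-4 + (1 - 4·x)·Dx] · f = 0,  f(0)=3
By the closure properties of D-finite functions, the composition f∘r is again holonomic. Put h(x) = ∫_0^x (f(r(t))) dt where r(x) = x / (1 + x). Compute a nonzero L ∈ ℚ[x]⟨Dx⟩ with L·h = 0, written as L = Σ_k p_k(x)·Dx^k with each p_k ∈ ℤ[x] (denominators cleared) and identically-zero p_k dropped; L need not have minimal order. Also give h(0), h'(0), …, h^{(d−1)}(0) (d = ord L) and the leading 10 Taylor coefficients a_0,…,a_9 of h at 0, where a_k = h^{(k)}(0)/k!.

f: a_k = 3, 12, 48, 192, 768, 3072, 12288, 49152, 196608, 786432, …
L₀ from L_f via x↦r, Dx↦r'^{-1}Dx.
h=∫h₀ ⇒ L = L₀·Dx.
L = 4·Dx + (-1 + 2·x + 3·x^2)·Dx^2  (order 2).
h: a_k = 0, 3, 6, 12, 27, 324/5, 162, 2916/7, 2187/2, 2916, …
ICs: h(0) = 0, h′(0) = 3.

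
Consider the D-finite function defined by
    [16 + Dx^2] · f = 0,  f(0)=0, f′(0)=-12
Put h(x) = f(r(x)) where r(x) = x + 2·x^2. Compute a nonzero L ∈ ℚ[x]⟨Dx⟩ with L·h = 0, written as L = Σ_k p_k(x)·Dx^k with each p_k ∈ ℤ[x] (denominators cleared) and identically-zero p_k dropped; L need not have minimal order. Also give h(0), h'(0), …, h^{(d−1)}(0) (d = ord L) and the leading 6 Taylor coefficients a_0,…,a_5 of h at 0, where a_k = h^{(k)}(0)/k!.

f: a_k = 0, -12, 0, 32, 0, -128/5, …
Change of var in L_f (x↦r) gives L₀.
L = (16 + 192·x + 768·x^2 + 1024·x^3) - 4·Dx + (1 + 4·x)·Dx^2  (order 2).
h: a_k = 0, -12, -24, 32, 192, 1792/5, …
ICs: h(0) = 0, h′(0) = -12.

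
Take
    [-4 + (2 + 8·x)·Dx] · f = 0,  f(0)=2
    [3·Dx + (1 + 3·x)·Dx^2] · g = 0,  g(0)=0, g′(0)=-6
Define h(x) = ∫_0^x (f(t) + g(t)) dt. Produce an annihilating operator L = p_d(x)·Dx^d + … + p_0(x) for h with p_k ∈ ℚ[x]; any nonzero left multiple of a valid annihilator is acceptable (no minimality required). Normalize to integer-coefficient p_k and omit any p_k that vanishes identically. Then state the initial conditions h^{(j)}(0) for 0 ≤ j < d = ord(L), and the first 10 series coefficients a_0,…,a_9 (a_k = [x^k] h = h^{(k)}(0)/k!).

L = 36·x·Dx^2 + (6 + 72·x + 180·x^2)·Dx^3 + (1 + 13·x + 54·x^2 + 72·x^3)·Dx^4  (order 4).
h: a_k = 0, 2, -1, 5/3, -5/2, 41/10, -103/15, 75/7, -339/28, -101/12, …
ICs: h(0) = 0, h′(0) = 2, h′′(0) = -2, h′′′(0) = 10.

f: a_k = 2, 4, -4, 8, -20, 56, -168, 528, -1716, 5720, …
g: a_k = 0, -6, 9, -18, 81/2, -486/5, 243, -4374/7, 6561/4, -4374, …
h₀=f+g: left-lcm gives L₀, ord ≤ 3.
Integrate: L := L₀·Dx.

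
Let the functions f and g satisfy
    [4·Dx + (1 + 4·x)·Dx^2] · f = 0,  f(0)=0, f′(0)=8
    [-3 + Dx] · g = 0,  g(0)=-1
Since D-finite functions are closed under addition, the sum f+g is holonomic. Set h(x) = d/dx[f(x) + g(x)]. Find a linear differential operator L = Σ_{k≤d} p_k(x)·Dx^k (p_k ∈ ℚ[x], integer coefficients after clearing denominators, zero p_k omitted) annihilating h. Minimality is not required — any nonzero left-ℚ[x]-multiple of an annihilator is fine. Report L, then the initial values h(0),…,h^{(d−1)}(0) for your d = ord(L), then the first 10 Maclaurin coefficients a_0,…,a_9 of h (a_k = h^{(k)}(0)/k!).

f: a_k = 0, 8, -16, 128/3, -128, 2048/5, -4096/3, 32768/7, -16384, 524288/9, …
g: a_k = -1, -3, -9/2, -9/2, -27/8, -81/40, -81/80, -243/560, -729/4480, -243/4480, …
L₀ := lclm(L_f,L_g); ord L₀ ≤ 2+1.
Derive L from L₀ (diff closure).
L = (-132 - 144·x) + (23 - 72·x - 144·x^2)·Dx + (7 + 40·x + 48·x^2)·Dx^2  (order 2).
h: a_k = 5, -41, 229/2, -1051/2, 16303/8, -327923/40, 2621197/80, -73401049/560, 2348808053/4480, -9395241689/4480, …
ICs: h(0) = 5, h′(0) = -41.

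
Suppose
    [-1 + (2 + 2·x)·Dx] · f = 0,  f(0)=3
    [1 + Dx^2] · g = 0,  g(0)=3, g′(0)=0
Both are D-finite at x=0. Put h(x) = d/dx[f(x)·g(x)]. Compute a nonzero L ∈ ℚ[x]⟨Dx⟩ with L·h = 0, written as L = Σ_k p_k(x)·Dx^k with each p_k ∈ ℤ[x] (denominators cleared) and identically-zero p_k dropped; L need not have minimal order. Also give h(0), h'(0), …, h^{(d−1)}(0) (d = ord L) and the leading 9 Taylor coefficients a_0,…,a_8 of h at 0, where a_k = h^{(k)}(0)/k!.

L = (53 + 144·x + 136·x^2 + 64·x^3 + 16·x^4) + (-4 - 36·x - 48·x^2 - 16·x^3)·Dx + (28 + 88·x + 108·x^2 + 64·x^3 + 16·x^4)·Dx^2  (order 2).
h: a_k = 9/2, -45/4, -81/16, 75/32, 195/256, -1047/2560, 2807/10240, -44047/143360, 728001/2293760, …
ICs: h(0) = 9/2, h′(0) = -45/4.

f: a_k = 3, 3/2, -3/8, 3/16, -15/128, 21/256, -63/1024, 99/2048, -1287/32768, …
g: a_k = 3, 0, -3/2, 0, 1/8, 0, -1/240, 0, 1/13440, …
h₀=f·g: eliminate ⇒ L₀, order ≤ 1·2.
Derive L from L₀ (diff closure).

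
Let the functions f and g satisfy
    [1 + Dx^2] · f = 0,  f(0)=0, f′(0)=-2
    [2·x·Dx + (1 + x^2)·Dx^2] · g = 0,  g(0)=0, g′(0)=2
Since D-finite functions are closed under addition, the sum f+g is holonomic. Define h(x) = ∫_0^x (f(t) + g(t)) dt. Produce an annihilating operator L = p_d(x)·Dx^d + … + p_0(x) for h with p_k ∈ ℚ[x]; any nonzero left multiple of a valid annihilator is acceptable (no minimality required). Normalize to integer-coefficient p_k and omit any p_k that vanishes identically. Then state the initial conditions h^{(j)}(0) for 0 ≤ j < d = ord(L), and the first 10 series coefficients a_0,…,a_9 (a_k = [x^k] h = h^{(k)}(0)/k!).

L = (-22·x + 28·x^3 + 2·x^5)·Dx^2 + (-1 + 7·x^2 + 9·x^4 + x^6)·Dx^3 + (-22·x + 28·x^3 + 2·x^5)·Dx^4 + (-1 + 7·x^2 + 9·x^4 + x^6)·Dx^5  (order 5).
h: a_k = 0, 0, 0, 0, -1/12, 0, 23/360, 0, -719/20160, 0, …
ICs: h(0) = 0, h′(0) = 0, h′′(0) = 0, h′′′(0) = 0, h′′′′(0) = -2.

f: a_k = 0, -2, 0, 1/3, 0, -1/60, 0, 1/2520, 0, -1/181440, …
g: a_k = 0, 2, 0, -2/3, 0, 2/5, 0, -2/7, 0, 2/9, …
Sum ⇒ L₀ = lclm(L_f,L_g) in ℚ(x)⟨Dx⟩.
Integrate: L := L₀·Dx.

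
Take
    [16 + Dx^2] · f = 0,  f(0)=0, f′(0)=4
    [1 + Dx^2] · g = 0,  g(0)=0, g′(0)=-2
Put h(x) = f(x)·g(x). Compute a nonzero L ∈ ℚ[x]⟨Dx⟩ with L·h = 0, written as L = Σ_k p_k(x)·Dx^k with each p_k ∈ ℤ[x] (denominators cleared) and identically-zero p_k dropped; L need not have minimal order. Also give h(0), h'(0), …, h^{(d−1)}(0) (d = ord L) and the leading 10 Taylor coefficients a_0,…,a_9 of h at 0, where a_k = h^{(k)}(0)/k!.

f: a_k = 0, 4, 0, -32/3, 0, 128/15, 0, -1024/315, 0, 2048/2835, …
g: a_k = 0, -2, 0, 1/3, 0, -1/60, 0, 1/2520, 0, -1/181440, …
f·g: L₀ = L_f ⊗_s L_g, ord ≤ 2·2.
L = 225 + 34·Dx^2 + Dx^4  (order 4).
h: a_k = 0, 0, -8, 0, 68/3, 0, -931/45, 0, 6001/630, 0, …
ICs: h(0) = 0, h′(0) = 0, h′′(0) = -16, h′′′(0) = 0.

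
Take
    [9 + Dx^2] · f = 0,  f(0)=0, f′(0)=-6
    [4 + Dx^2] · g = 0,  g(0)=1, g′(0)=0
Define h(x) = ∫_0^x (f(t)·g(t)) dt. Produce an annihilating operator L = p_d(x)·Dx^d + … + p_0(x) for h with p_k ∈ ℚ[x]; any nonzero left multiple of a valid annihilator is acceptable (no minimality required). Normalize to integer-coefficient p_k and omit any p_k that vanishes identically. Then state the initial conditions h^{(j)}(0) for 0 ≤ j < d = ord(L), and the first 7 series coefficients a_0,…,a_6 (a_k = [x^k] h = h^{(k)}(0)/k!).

L = 25·Dx + 26·Dx^3 + Dx^5  (order 5).
h: a_k = 0, 0, -3, 0, 21/4, 0, -521/120, …
ICs: h(0) = 0, h′(0) = 0, h′′(0) = -6, h′′′(0) = 0, h′′′′(0) = 126.

f: a_k = 0, -6, 0, 9, 0, -81/20, 0, …
g: a_k = 1, 0, -2, 0, 2/3, 0, -4/45, …
f·g: L₀ = L_f ⊗_s L_g, ord ≤ 2·2.
h=∫h₀ ⇒ L = L₀·Dx.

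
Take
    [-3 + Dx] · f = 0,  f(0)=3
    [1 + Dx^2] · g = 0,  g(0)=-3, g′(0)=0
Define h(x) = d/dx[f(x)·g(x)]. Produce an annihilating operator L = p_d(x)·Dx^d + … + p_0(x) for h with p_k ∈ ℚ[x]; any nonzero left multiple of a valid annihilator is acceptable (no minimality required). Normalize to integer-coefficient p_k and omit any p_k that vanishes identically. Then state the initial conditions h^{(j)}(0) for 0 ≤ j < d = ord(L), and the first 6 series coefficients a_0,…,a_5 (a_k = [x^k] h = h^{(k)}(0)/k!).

f: a_k = 3, 9, 27/2, 27/2, 81/8, 243/40, …
g: a_k = -3, 0, 3/2, 0, -1/8, 0, …
L₀ := L_f ⊗_s L_g (sym. prod.), ord ≤ 2.
Derive L from L₀ (diff closure).
L = 10 - 6·Dx + Dx^2  (order 2).
h: a_k = -27, -72, -81, -42, 9/2, 132/5, …
ICs: h(0) = -27, h′(0) = -72.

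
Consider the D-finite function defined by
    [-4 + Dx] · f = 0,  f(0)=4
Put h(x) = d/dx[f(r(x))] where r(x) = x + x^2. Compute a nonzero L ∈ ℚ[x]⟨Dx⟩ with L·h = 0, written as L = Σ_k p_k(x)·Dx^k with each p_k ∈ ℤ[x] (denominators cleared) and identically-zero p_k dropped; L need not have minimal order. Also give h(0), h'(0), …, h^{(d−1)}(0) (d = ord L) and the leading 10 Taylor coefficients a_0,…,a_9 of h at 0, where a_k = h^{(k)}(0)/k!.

f: a_k = 4, 16, 32, 128/3, 128/3, 512/15, 1024/45, 4096/315, 2048/315, 8192/2835, …
f∘r: x↦r, Dx↦Dx/r' in L_f ⇒ L₀.
h₀' ⇒ L via d/dx closure of L₀.
L = (6 + 16·x + 16·x^2) + (-1 - 2·x)·Dx  (order 1).
h: a_k = 16, 96, 320, 2432/3, 1664, 44288/15, 208384/45, 46080/7, 2703872/315, 29477888/2835, …
ICs: h(0) = 16.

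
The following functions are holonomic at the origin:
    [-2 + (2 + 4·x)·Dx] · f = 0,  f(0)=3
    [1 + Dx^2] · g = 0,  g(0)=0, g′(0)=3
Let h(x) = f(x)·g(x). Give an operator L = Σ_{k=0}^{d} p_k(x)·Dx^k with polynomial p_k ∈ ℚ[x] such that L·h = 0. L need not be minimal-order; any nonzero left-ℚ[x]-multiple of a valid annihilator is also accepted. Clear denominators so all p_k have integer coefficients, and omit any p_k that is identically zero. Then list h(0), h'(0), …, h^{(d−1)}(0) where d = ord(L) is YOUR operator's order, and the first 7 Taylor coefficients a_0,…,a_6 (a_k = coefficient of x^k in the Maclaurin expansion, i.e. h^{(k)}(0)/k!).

f: a_k = 3, 3, -3/2, 3/2, -15/8, 21/8, -63/16, …
g: a_k = 0, 3, 0, -1/2, 0, 1/40, 0, …
Sym-product of L_f,L_g gives L₀ (≤ ord 2).
L = (4 + 4·x + 4·x^2) + (-2 - 4·x)·Dx + (1 + 4·x + 4·x^2)·Dx^2  (order 2).
h: a_k = 0, 9, 9, -6, 3, -24/5, 36/5, …
ICs: h(0) = 0, h′(0) = 9.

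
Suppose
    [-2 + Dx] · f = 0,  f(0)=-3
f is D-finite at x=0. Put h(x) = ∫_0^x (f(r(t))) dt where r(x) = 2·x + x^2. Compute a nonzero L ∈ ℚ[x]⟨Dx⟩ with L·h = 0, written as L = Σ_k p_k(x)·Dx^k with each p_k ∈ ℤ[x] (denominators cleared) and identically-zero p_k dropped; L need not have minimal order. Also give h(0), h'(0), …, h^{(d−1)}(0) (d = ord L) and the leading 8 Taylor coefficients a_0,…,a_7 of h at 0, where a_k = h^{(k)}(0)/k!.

f: a_k = -3, -6, -6, -4, -2, -4/5, -4/15, -8/105, …
Change of var in L_f (x↦r) gives L₀.
h=∫₀ˣh₀: take L = L₀·Dx.
L = (-4 - 4·x)·Dx + Dx^2  (order 2).
h: a_k = 0, -3, -6, -10, -14, -86/5, -284/15, -1996/105, …
ICs: h(0) = 0, h′(0) = -3.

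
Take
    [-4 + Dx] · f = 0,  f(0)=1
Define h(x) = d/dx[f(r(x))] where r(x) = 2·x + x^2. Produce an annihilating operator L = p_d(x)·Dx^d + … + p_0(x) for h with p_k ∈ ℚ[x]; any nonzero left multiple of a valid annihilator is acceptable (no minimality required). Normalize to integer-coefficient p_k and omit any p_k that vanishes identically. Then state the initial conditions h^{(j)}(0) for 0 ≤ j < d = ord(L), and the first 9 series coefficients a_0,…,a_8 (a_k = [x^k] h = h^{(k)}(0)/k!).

f: a_k = 1, 4, 8, 32/3, 32/3, 128/15, 256/45, 1024/315, 512/315, …
L₀ from L_f via x↦r, Dx↦r'^{-1}Dx.
Derive L from L₀ (diff closure).
L = (9 + 16·x + 8·x^2) + (-1 - x)·Dx  (order 1).
h: a_k = 8, 72, 352, 3680/3, 3392, 118208/15, 717056/45, 3015424/105, 2956544/63, …
ICs: h(0) = 8.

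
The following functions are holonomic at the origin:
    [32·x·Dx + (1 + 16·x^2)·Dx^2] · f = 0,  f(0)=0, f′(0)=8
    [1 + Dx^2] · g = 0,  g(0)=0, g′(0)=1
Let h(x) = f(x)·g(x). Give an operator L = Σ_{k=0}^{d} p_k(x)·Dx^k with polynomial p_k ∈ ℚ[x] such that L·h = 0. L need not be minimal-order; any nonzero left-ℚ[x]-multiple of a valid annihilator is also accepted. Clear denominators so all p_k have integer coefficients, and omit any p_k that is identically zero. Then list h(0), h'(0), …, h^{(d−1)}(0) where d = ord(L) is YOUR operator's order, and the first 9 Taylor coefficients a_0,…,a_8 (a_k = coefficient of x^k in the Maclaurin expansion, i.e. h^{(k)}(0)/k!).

L = (1105 + 51776·x^2 + 22016·x^4 + 16384·x^6 + 65536·x^8) + (2112·x + 35840·x^3 + 49152·x^5 + 262144·x^7)·Dx + (1122 + 52352·x^2 + 27648·x^4 + 32768·x^6 + 131072·x^8)·Dx^2 + (2112·x + 35840·x^3 + 49152·x^5 + 262144·x^7)·Dx^3 + (17 + 576·x^2 + 5632·x^4 + 16384·x^6 + 65536·x^8)·Dx^4  (order 4).
h: a_k = 0, 0, 8, 0, -44, 0, 3751/9, 0, -142493/30, …
ICs: h(0) = 0, h′(0) = 0, h′′(0) = 16, h′′′(0) = 0.

f: a_k = 0, 8, 0, -128/3, 0, 2048/5, 0, -32768/7, 0, …
g: a_k = 0, 1, 0, -1/6, 0, 1/120, 0, -1/5040, 0, …
f·g: L₀ = L_f ⊗_s L_g, ord ≤ 2·2.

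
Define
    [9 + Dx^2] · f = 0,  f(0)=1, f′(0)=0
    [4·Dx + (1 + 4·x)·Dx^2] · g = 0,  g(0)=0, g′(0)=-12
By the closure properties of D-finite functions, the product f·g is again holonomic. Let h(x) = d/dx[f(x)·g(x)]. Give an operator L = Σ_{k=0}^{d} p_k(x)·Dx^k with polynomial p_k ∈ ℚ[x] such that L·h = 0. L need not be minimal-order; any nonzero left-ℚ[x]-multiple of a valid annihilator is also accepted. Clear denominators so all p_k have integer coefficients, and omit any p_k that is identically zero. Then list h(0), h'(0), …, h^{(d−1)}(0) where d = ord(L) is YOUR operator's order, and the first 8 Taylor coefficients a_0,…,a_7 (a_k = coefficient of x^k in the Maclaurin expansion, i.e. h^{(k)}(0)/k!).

f: a_k = 1, 0, -9/2, 0, 27/8, 0, -81/80, 0, …
g: a_k = 0, -12, 24, -64, 192, -3072/5, 2048, -49152/7, …
L₀ := L_f ⊗_s L_g (sym. prod.), ord ≤ 4.
h₀' ⇒ L via d/dx closure of L₀.
L = (-153603 - 635688·x - 3184272·x^2 - 4292352·x^3 + 12503808·x^4 + 40310784·x^5 + 26873856·x^6) + (-47736 - 304992·x - 311040·x^2 + 2073600·x^3 + 7464960·x^4 + 5971968·x^5)·Dx + (-19110 - 88272·x - 352800·x^2 + 41472·x^3 + 3773952·x^4 + 8957952·x^5 + 5971968·x^6)·Dx^2 + (-5304 - 33888·x - 34560·x^2 + 230400·x^3 + 829440·x^4 + 663552·x^5)·Dx^3 + (-227 - 1960·x + 112·x^2 + 57600·x^3 + 264960·x^4 + 497664·x^5 + 331776·x^6)·Dx^4  (order 4).
h: a_k = -12, 48, -30, 336, -3669/2, 7590, -624507/20, 639348/5, …
ICs: h(0) = -12, h′(0) = 48, h′′(0) = -60, h′′′(0) = 2016.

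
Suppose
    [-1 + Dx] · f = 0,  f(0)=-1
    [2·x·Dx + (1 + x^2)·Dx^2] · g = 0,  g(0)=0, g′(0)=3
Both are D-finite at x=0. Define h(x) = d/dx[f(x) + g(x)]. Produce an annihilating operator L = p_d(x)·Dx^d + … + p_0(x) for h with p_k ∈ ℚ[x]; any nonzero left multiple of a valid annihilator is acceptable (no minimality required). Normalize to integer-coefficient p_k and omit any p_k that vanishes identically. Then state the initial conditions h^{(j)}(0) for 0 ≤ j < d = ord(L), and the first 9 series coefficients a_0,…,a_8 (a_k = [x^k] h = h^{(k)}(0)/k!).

L = (2 - 4·x - 2·x^2) + (-3 + 3·x + x^2 - x^3)·Dx + (1 + x + x^2 + x^3)·Dx^2  (order 2).
h: a_k = 2, -1, -7/2, -1/6, 71/24, -1/120, -2161/720, -1/5040, 120959/40320, …
ICs: h(0) = 2, h′(0) = -1.

f: a_k = -1, -1, -1/2, -1/6, -1/24, -1/120, -1/720, -1/5040, -1/40320, …
g: a_k = 0, 3, 0, -1, 0, 3/5, 0, -3/7, 0, …
L₀ := lclm(L_f,L_g); ord L₀ ≤ 1+2.
h=h₀': d/dx-closure on L₀ ⇒ L.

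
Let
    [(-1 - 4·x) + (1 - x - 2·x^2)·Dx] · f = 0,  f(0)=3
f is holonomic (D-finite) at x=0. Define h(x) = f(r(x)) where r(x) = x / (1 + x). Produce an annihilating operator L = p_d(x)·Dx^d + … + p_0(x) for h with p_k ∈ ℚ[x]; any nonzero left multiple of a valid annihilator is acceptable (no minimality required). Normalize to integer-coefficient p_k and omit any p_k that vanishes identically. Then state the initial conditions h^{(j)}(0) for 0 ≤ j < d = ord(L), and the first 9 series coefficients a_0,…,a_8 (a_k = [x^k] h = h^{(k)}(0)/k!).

L = (1 + 5·x) + (-1 - 2·x + x^2 + 2·x^3)·Dx  (order 1).
h: a_k = 3, 3, 6, 0, 12, -12, 36, -60, 132, …
ICs: h(0) = 3.

f: a_k = 3, 3, 9, 15, 33, 63, 129, 255, 513, …
f∘r: x↦r, Dx↦Dx/r' in L_f ⇒ L₀.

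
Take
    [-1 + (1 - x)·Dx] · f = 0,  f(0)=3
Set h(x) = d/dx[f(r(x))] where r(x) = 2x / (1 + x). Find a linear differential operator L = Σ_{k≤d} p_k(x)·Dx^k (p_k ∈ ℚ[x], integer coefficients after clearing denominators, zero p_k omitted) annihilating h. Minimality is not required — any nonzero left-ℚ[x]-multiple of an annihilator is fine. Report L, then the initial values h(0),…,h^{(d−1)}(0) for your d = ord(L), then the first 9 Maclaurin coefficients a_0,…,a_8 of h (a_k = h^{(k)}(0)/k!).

f: a_k = 3, 3, 3, 3, 3, 3, 3, 3, 3, …
L₀ from L_f via x↦r, Dx↦r'^{-1}Dx.
h₀' ⇒ L via d/dx closure of L₀.
L = 2 + (-1 + x)·Dx  (order 1).
h: a_k = 6, 12, 18, 24, 30, 36, 42, 48, 54, …
ICs: h(0) = 6.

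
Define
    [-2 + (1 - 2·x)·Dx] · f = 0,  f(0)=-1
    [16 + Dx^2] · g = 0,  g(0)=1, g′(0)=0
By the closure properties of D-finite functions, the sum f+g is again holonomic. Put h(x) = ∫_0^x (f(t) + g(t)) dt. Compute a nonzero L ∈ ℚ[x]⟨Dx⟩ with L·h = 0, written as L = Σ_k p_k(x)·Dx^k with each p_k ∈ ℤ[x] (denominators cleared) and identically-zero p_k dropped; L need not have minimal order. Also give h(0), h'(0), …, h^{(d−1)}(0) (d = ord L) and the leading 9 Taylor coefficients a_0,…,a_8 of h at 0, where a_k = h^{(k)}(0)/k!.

L = (160 - 256·x + 256·x^2)·Dx + (-48 + 224·x - 384·x^2 + 256·x^3)·Dx^2 + (10 - 16·x + 16·x^2)·Dx^3 + (-3 + 14·x - 24·x^2 + 16·x^3)·Dx^4  (order 4).
h: a_k = 0, 0, -1, -4, -2, -16/15, -16/3, -448/45, -16, …
ICs: h(0) = 0, h′(0) = 0, h′′(0) = -2, h′′′(0) = -24.

f: a_k = -1, -2, -4, -8, -16, -32, -64, -128, -256, …
g: a_k = 1, 0, -8, 0, 32/3, 0, -256/45, 0, 512/315, …
L₀ := lclm(L_f,L_g); ord L₀ ≤ 1+2.
h=∫h₀ ⇒ L = L₀·Dx.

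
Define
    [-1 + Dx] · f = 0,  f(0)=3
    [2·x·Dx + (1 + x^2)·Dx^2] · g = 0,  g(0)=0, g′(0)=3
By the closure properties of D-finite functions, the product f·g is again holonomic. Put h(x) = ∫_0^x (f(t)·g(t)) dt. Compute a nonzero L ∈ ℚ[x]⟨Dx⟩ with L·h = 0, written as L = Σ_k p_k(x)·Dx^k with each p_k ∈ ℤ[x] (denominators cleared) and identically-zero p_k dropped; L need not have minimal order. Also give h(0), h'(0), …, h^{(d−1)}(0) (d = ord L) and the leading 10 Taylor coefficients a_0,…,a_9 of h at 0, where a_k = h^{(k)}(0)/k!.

L = (1 - 2·x + x^2)·Dx + (-2 + 2·x - 2·x^2)·Dx^2 + (1 + x^2)·Dx^3  (order 3).
h: a_k = 0, 0, 9/2, 3, 3/8, -3/10, 9/80, 11/56, -279/4480, -113/1008, …
ICs: h(0) = 0, h′(0) = 0, h′′(0) = 9.

f: a_k = 3, 3, 3/2, 1/2, 1/8, 1/40, 1/240, 1/1680, 1/13440, 1/120960, …
g: a_k = 0, 3, 0, -1, 0, 3/5, 0, -3/7, 0, 1/3, …
h₀=f·g: eliminate ⇒ L₀, order ≤ 1·2.
∫: right-multiply L₀ by Dx.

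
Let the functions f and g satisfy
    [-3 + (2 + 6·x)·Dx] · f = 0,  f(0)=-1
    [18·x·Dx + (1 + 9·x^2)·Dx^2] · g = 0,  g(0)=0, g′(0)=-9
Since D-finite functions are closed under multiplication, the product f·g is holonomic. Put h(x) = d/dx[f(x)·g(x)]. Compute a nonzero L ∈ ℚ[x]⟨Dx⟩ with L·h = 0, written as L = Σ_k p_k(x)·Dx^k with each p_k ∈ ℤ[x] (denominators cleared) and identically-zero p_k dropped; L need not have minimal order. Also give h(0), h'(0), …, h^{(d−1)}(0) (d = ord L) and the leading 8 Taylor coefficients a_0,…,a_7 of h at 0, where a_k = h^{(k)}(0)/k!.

f: a_k = -1, -3/2, 9/8, -27/16, 405/128, -1701/256, 15309/1024, -72171/2048, …
g: a_k = 0, -9, 0, 27, 0, -729/5, 0, 6561/7, …
Product ⇒ symmetric product L₀, ord ≤ 2.
Derive L from L₀ (diff closure).
L = (15 + 360·x + 54·x^2 - 1944·x^3 - 729·x^4) + (28 + 252·x + 648·x^2 - 1512·x^3 - 6804·x^4 - 2916·x^5)·Dx + (4 + 8·x - 36·x^2 - 144·x^3 - 756·x^4 - 1944·x^5 - 972·x^6)·Dx^2  (order 2).
h: a_k = 9, 27, -891/8, -405/4, 94527/128, 894483/640, -41231511/5120, -73266687/8960, …
ICs: h(0) = 9, h′(0) = 27.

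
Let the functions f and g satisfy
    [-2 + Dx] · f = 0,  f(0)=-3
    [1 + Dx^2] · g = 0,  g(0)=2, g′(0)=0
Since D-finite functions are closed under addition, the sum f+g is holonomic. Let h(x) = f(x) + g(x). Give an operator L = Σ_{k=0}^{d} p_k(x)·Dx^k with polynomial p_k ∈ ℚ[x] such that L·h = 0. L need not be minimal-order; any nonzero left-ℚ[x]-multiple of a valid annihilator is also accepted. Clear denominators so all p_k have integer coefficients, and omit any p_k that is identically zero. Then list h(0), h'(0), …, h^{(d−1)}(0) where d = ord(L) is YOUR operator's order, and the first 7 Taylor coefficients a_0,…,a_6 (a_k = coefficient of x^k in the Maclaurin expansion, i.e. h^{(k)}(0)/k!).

f: a_k = -3, -6, -6, -4, -2, -4/5, -4/15, …
g: a_k = 2, 0, -1, 0, 1/12, 0, -1/360, …
h₀=f+g: left-lcm gives L₀, ord ≤ 3.
L = -2 + Dx - 2·Dx^2 + Dx^3  (order 3).
h: a_k = -1, -6, -7, -4, -23/12, -4/5, -97/360, …
ICs: h(0) = -1, h′(0) = -6, h′′(0) = -14.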